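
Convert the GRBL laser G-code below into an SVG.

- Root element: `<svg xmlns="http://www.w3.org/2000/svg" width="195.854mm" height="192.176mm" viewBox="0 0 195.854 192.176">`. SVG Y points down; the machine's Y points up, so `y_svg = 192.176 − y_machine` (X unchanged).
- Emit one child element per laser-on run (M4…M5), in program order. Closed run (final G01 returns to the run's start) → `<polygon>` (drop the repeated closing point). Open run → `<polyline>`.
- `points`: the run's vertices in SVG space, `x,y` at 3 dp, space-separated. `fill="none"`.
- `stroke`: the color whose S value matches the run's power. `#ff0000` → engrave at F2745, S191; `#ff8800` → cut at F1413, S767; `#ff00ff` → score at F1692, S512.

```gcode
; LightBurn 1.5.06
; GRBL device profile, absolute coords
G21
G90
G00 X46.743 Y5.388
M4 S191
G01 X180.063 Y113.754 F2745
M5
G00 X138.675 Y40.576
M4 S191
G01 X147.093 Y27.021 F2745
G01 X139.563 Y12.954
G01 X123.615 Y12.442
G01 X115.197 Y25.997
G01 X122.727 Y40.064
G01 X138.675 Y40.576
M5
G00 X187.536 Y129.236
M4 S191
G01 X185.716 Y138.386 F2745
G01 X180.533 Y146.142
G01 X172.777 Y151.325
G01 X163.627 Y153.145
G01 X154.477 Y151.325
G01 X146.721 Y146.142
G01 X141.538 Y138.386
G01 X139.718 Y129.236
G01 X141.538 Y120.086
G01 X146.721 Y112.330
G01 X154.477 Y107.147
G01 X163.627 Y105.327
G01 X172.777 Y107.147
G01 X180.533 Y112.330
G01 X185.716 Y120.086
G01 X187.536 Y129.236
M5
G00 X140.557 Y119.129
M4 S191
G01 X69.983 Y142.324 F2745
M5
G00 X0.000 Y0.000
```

<svg xmlns="http://www.w3.org/2000/svg" width="195.854mm" height="192.176mm" viewBox="0 0 195.854 192.176">
  <polyline points="46.743,186.788 180.063,78.422" fill="none" stroke="#ff0000"/>
  <polygon points="138.675,151.600 147.093,165.155 139.563,179.222 123.615,179.734 115.197,166.179 122.727,152.112" fill="none" stroke="#ff0000"/>
  <polygon points="187.536,62.940 185.716,53.790 180.533,46.034 172.777,40.851 163.627,39.031 154.477,40.851 146.721,46.034 141.538,53.790 139.718,62.940 141.538,72.090 146.721,79.846 154.477,85.029 163.627,86.849 172.777,85.029 180.533,79.846 185.716,72.090" fill="none" stroke="#ff0000"/>
  <polyline points="140.557,73.047 69.983,49.852" fill="none" stroke="#ff0000"/>
</svg>

Each laser-on run becomes one SVG element. Flip Y back into SVG space with y_svg = 192.176 − y_machine. Every run uses S191, so all elements get stroke `#ff0000` (engrave).

Run 1: The run is open, so emit a `<polyline>` with points (Y-flipped): 46.743,186.788 180.063,78.422.

Run 2: The run returns to its start, so emit a `<polygon>` with points (Y-flipped): 138.675,151.600 147.093,165.155 139.563,179.222 123.615,179.734 115.197,166.179 122.727,152.112.

Run 3: The run returns to its start, so emit a `<polygon>` with points (Y-flipped): 187.536,62.940 185.716,53.790 180.533,46.034 172.777,40.851 163.627,39.031 154.477,40.851 146.721,46.034 141.538,53.790 139.718,62.940 141.538,72.090 146.721,79.846 154.477,85.029 163.627,86.849 172.777,85.029 180.533,79.846 185.716,72.090.

Run 4: The run is open, so emit a `<polyline>` with points (Y-flipped): 140.557,73.047 69.983,49.852.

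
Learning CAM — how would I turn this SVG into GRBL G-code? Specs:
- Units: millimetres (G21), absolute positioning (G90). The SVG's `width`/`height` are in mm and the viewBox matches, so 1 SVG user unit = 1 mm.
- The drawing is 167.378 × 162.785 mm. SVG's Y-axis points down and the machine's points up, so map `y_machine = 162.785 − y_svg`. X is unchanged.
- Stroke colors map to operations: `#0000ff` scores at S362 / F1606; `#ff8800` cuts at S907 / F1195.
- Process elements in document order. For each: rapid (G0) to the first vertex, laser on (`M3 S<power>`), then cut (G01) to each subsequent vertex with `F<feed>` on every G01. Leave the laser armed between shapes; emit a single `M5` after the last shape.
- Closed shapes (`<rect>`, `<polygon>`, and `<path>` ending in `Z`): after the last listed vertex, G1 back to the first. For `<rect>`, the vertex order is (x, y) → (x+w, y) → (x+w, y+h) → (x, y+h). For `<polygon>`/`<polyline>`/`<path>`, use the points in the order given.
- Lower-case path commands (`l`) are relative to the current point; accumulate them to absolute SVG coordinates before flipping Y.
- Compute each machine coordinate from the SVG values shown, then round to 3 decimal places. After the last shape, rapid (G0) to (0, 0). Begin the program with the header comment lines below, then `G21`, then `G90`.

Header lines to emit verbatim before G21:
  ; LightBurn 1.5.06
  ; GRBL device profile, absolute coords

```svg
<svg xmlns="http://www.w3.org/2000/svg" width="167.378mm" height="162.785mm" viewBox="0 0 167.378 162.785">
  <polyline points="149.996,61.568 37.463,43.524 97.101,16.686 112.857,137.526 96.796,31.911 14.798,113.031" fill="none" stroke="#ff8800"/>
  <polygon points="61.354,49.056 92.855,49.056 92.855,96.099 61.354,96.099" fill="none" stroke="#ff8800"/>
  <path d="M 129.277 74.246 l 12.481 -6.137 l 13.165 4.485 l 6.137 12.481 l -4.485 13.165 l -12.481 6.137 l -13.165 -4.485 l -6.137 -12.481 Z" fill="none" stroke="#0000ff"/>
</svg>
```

; LightBurn 1.5.06
; GRBL device profile, absolute coords
G21
G90
G0 X149.996 Y101.217
M3 S907
G01 X37.463 Y119.261 F1195
G01 X97.101 Y146.099 F1195
G01 X112.857 Y25.259 F1195
G01 X96.796 Y130.874 F1195
G01 X14.798 Y49.754 F1195
G0 X61.354 Y113.729
M3 S907
G01 X92.855 Y113.729 F1195
G01 X92.855 Y66.686 F1195
G01 X61.354 Y66.686 F1195
G01 X61.354 Y113.729 F1195
G0 X129.277 Y88.539
M3 S362
G01 X141.758 Y94.676 F1606
G01 X154.923 Y90.191 F1606
G01 X161.060 Y77.710 F1606
G01 X156.575 Y64.545 F1606
G01 X144.094 Y58.408 F1606
G01 X130.929 Y62.893 F1606
G01 X124.792 Y75.374 F1606
G01 X129.277 Y88.539 F1606
M5
G0 X0.000 Y0.000

1 u = 1 mm; y_m = 162.785 − y.

[1] `<polyline>` open polyline, #ff8800→cut S907 F1195: (149.996,101.217) → (37.463,119.261) → (97.101,146.099) → (112.857,25.259) → (96.796,130.874) → (14.798,49.754)

[2] `<polygon>` rectangle, #ff8800→cut S907 F1195: (61.354,113.729) → (92.855,113.729) → (92.855,66.686) → (61.354,66.686) → (61.354,113.729) (closed)

[3] `<path>` regular polygon, #0000ff→score S362 F1606: (129.277,88.539) → (141.758,94.676) → (154.923,90.191) → (161.060,77.710) → (156.575,64.545) → (144.094,58.408) → (130.929,62.893) → (124.792,75.374) → (129.277,88.539) (closed)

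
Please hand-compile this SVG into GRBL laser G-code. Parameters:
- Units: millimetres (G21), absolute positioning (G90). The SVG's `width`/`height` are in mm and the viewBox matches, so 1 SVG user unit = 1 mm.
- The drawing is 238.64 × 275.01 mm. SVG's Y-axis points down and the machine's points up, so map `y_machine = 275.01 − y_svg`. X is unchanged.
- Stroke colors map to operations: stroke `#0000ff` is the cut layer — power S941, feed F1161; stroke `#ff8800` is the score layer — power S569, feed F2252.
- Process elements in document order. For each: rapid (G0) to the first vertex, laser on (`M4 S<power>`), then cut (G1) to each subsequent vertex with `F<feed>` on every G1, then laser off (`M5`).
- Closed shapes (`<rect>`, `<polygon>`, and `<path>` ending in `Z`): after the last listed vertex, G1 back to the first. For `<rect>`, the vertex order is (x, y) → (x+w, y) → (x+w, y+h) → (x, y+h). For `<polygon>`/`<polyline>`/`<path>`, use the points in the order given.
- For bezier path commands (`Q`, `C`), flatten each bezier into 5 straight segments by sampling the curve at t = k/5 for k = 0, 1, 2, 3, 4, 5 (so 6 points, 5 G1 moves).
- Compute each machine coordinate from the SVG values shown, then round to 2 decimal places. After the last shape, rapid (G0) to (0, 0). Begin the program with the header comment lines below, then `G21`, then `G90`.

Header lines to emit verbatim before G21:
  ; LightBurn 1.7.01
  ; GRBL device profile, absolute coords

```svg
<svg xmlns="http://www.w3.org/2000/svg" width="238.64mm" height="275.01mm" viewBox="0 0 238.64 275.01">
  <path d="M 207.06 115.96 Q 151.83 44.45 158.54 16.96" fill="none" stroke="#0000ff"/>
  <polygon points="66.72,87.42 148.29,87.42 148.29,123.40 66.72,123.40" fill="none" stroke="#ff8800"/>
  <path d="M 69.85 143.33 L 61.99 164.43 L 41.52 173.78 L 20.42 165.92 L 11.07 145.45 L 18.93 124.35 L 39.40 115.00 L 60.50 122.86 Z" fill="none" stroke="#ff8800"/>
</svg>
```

; LightBurn 1.7.01
; GRBL device profile, absolute coords
G21
G90
G0 X207.06 Y159.05
M4 S941
G1 X187.45 Y185.89 F1161
G1 X172.79 Y209.21 F1161
G1 X163.08 Y229.01 F1161
G1 X158.33 Y245.29 F1161
G1 X158.54 Y258.05 F1161
M5
G0 X66.72 Y187.59
M4 S569
G1 X148.29 Y187.59 F2252
G1 X148.29 Y151.61 F2252
G1 X66.72 Y151.61 F2252
G1 X66.72 Y187.59 F2252
M5
G0 X69.85 Y131.68
M4 S569
G1 X61.99 Y110.58 F2252
G1 X41.52 Y101.23 F2252
G1 X20.42 Y109.09 F2252
G1 X11.07 Y129.56 F2252
G1 X18.93 Y150.66 F2252
G1 X39.40 Y160.01 F2252
G1 X60.50 Y152.15 F2252
G1 X69.85 Y131.68 F2252
M5
G0 X0.00 Y0.00

1 u = 1 mm; y_m = 275.01 − y.

[1] `<path>` quadratic bezier, #0000ff→cut S941 F1161: (207.06,159.05) → (187.45,185.89) → (172.79,209.21) → (163.08,229.01) → (158.33,245.29) → (158.54,258.05)

[2] `<polygon>` rectangle, #ff8800→score S569 F2252: (66.72,187.59) → (148.29,187.59) → (148.29,151.61) → (66.72,151.61) → (66.72,187.59) (closed)

[3] `<path>` regular polygon, #ff8800→score S569 F2252: (69.85,131.68) → (61.99,110.58) → (41.52,101.23) → (20.42,109.09) → (11.07,129.56) → (18.93,150.66) → (39.40,160.01) → (60.50,152.15) → (69.85,131.68) (closed)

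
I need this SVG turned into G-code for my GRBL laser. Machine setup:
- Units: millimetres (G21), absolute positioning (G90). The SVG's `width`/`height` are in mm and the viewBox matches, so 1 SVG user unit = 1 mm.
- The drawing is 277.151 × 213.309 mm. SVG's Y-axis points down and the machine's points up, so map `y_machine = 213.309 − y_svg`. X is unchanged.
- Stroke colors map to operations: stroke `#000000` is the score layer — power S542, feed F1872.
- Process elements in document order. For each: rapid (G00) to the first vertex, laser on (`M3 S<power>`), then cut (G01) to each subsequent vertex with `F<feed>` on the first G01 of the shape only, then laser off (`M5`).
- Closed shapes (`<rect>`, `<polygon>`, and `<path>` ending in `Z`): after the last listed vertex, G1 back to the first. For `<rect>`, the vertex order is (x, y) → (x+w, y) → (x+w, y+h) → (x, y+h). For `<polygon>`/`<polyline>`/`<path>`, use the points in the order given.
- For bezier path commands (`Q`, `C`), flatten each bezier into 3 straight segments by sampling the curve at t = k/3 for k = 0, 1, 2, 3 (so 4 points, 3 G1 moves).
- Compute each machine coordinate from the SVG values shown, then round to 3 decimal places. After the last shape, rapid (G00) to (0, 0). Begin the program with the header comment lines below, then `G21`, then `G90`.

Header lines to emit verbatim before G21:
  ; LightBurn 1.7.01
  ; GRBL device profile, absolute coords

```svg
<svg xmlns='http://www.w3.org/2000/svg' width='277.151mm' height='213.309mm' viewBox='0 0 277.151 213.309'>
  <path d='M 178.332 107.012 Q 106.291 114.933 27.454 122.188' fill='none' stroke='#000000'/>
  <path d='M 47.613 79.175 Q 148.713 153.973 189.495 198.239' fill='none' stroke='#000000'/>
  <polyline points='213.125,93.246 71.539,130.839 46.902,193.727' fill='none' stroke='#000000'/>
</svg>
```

; LightBurn 1.7.01
; GRBL device profile, absolute coords
G21
G90
G00 X178.332 Y106.297
M3 S542
G01 X129.550 Y101.090 F1872
G01 X79.257 Y96.032
G01 X27.454 Y91.121
M5
G00 X47.613 Y134.134
M3 S542
G01 X108.311 Y87.661 F1872
G01 X155.605 Y47.973
G01 X189.495 Y15.070
M5
G00 X213.125 Y120.063
M3 S542
G01 X71.539 Y82.470 F1872
G01 X46.902 Y19.582
M5
G00 X0.000 Y0.000

viewBox `0 0 277.151 213.309` with mm width/height → 1 unit = 1 mm. Flip: y_m = 213.309 − y_svg.

**Shape 1** — `<path>` quadratic bezier, stroke `#000000` → score (S542, F1872). Control points (SVG): P0=(178.332,107.012), P1=(106.291,114.933), P2=(27.454,122.188); sampled at t=k/3. Machine vertices: (178.332,106.297) → (129.550,101.090) → (79.257,96.032) → (27.454,91.121). Open path.

**Shape 2** — `<path>` quadratic bezier, stroke `#000000` → score (S542, F1872). Control points (SVG): P0=(47.613,79.175), P1=(148.713,153.973), P2=(189.495,198.239); sampled at t=k/3. Machine vertices: (47.613,134.134) → (108.311,87.661) → (155.605,47.973) → (189.495,15.070). Open path.

**Shape 3** — `<polyline>` open polyline, stroke `#000000` → score (S542, F1872). Machine vertices: (213.125,120.063) → (71.539,82.470) → (46.902,19.582). Open path.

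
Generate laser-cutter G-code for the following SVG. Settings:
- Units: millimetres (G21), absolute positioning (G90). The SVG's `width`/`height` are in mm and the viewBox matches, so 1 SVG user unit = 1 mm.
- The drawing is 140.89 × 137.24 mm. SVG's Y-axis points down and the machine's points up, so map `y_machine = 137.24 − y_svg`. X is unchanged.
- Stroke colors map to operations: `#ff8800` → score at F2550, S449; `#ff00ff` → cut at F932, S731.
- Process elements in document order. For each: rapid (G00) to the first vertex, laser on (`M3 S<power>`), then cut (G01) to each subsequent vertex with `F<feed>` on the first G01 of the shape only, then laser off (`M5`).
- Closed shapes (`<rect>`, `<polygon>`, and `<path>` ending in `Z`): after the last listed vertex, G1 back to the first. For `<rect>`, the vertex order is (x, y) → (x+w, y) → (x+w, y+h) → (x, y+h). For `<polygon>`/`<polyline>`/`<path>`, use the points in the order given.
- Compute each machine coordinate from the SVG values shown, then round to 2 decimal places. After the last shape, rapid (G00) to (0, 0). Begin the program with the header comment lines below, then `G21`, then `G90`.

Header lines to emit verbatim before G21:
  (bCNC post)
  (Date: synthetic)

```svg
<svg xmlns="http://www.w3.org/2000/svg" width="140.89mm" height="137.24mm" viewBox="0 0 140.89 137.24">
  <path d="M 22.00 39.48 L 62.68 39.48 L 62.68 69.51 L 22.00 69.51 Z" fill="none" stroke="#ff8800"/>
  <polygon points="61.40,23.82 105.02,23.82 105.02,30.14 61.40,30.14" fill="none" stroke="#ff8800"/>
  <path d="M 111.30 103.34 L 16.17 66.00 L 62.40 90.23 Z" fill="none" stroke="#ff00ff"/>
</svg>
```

(bCNC post)
(Date: synthetic)
G21
G90
G00 X22.00 Y97.76
M3 S449
G01 X62.68 Y97.76 F2550
G01 X62.68 Y67.73
G01 X22.00 Y67.73
G01 X22.00 Y97.76
M5
G00 X61.40 Y113.42
M3 S449
G01 X105.02 Y113.42 F2550
G01 X105.02 Y107.10
G01 X61.40 Y107.10
G01 X61.40 Y113.42
M5
G00 X111.30 Y33.90
M3 S731
G01 X16.17 Y71.24 F932
G01 X62.40 Y47.01
G01 X111.30 Y33.90
M5
G00 X0.00 Y0.00

viewBox `0 0 140.89 137.24` with mm width/height → 1 unit = 1 mm. Flip: y_m = 137.24 − y_svg.

**Shape 1** — `<path>` rectangle, stroke `#ff8800` → score (S449, F2550). Machine vertices: (22.00,97.76) → (62.68,97.76) → (62.68,67.73) → (22.00,67.73) → (22.00,97.76). Closed: final G1 returns to the first vertex.

**Shape 2** — `<polygon>` rectangle, stroke `#ff8800` → score (S449, F2550). Machine vertices: (61.40,113.42) → (105.02,113.42) → (105.02,107.10) → (61.40,107.10) → (61.40,113.42). Closed: final G1 returns to the first vertex.

**Shape 3** — `<path>` closed polygon, stroke `#ff00ff` → cut (S731, F932). Machine vertices: (111.30,33.90) → (16.17,71.24) → (62.40,47.01) → (111.30,33.90). Closed: final G1 returns to the first vertex.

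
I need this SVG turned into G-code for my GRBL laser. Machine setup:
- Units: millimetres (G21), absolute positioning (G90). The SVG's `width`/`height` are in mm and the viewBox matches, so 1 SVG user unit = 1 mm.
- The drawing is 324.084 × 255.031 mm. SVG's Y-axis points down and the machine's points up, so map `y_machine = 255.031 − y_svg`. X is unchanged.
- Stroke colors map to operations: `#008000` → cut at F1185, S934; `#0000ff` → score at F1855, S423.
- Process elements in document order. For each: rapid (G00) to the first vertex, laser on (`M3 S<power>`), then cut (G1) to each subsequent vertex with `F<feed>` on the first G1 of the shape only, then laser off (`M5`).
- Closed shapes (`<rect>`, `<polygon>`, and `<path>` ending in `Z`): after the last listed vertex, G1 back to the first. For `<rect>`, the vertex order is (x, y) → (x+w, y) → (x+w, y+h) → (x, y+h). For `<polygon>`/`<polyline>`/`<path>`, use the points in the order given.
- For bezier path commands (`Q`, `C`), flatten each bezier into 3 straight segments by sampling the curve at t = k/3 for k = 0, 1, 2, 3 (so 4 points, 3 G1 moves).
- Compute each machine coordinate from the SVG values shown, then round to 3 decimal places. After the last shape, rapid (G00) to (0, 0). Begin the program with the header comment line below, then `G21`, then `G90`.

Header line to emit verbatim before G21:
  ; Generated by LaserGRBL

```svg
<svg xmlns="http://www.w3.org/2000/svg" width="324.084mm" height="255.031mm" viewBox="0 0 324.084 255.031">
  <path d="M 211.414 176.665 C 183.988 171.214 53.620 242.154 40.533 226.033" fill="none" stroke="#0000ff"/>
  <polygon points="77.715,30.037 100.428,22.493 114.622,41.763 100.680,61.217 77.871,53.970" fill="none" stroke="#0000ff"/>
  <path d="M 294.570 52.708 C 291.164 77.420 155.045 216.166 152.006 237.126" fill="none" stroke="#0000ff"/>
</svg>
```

viewBox `0 0 324.084 255.031` with mm width/height → 1 unit = 1 mm. Flip: y_m = 255.031 − y_svg.

**Shape 1** — `<path>` cubic bezier, stroke `#0000ff` → score (S423, F1855). Control points (SVG): P0=(211.414,176.665), P1=(183.988,171.214), P2=(53.620,242.154), P3=(40.533,226.033); sampled at t=k/3. Machine vertices: (211.414,78.366) → (157.830,64.407) → (84.557,35.844) → (40.533,28.998). Open path.

**Shape 2** — `<polygon>` regular polygon, stroke `#0000ff` → score (S423, F1855). Machine vertices: (77.715,224.994) → (100.428,232.538) → (114.622,213.268) → (100.680,193.814) → (77.871,201.061) → (77.715,224.994). Closed: final G1 returns to the first vertex.

**Shape 3** — `<path>` cubic bezier, stroke `#0000ff` → score (S423, F1855). Control points (SVG): P0=(294.570,52.708), P1=(291.164,77.420), P2=(155.045,216.166), P3=(152.006,237.126); sampled at t=k/3. Machine vertices: (294.570,202.323) → (256.771,148.186) → (189.561,69.541) → (152.006,17.905). Open path.

; Generated by LaserGRBL
G21
G90
G00 X211.414 Y78.366
M3 S423
G1 X157.830 Y64.407 F1855
G1 X84.557 Y35.844
G1 X40.533 Y28.998
M5
G00 X77.715 Y224.994
M3 S423
G1 X100.428 Y232.538 F1855
G1 X114.622 Y213.268
G1 X100.680 Y193.814
G1 X77.871 Y201.061
G1 X77.715 Y224.994
M5
G00 X294.570 Y202.323
M3 S423
G1 X256.771 Y148.186 F1855
G1 X189.561 Y69.541
G1 X152.006 Y17.905
M5
G00 X0.000 Y0.000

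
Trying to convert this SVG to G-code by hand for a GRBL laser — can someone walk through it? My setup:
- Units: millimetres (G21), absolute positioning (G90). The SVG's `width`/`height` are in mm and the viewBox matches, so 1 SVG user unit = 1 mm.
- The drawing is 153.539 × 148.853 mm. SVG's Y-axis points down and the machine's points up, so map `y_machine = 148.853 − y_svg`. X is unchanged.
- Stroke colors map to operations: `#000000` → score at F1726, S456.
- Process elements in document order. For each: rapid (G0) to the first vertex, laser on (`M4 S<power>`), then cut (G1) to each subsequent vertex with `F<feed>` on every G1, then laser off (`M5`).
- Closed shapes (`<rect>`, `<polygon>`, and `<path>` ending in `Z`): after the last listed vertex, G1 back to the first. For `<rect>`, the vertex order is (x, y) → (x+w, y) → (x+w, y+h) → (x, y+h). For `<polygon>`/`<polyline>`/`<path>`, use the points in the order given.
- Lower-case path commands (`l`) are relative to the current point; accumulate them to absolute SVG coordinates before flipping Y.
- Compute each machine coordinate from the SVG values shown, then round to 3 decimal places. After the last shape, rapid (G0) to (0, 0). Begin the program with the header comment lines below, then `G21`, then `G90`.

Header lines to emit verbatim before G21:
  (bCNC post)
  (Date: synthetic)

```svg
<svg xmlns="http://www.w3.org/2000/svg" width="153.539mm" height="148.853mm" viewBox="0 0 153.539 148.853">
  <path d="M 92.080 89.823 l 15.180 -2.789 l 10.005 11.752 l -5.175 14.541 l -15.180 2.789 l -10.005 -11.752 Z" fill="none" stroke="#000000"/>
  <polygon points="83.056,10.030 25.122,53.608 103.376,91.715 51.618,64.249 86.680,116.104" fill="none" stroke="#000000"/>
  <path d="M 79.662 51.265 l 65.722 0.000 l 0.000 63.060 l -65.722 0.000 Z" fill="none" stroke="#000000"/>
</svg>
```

1 u = 1 mm; y_m = 148.853 − y.

[1] `<path>` regular polygon, #000000→score S456 F1726: (92.080,59.030) → (107.260,61.819) → (117.265,50.067) → (112.090,35.526) → (96.910,32.737) → (86.905,44.489) → (92.080,59.030) (closed)

[2] `<polygon>` closed polygon, #000000→score S456 F1726: (83.056,138.823) → (25.122,95.245) → (103.376,57.138) → (51.618,84.604) → (86.680,32.749) → (83.056,138.823) (closed)

[3] `<path>` rectangle, #000000→score S456 F1726: (79.662,97.588) → (145.384,97.588) → (145.384,34.528) → (79.662,34.528) → (79.662,97.588) (closed)

(bCNC post)
(Date: synthetic)
G21
G90
G0 X92.080 Y59.030
M4 S456
G1 X107.260 Y61.819 F1726
G1 X117.265 Y50.067 F1726
G1 X112.090 Y35.526 F1726
G1 X96.910 Y32.737 F1726
G1 X86.905 Y44.489 F1726
G1 X92.080 Y59.030 F1726
M5
G0 X83.056 Y138.823
M4 S456
G1 X25.122 Y95.245 F1726
G1 X103.376 Y57.138 F1726
G1 X51.618 Y84.604 F1726
G1 X86.680 Y32.749 F1726
G1 X83.056 Y138.823 F1726
M5
G0 X79.662 Y97.588
M4 S456
G1 X145.384 Y97.588 F1726
G1 X145.384 Y34.528 F1726
G1 X79.662 Y34.528 F1726
G1 X79.662 Y97.588 F1726
M5
G0 X0.000 Y0.000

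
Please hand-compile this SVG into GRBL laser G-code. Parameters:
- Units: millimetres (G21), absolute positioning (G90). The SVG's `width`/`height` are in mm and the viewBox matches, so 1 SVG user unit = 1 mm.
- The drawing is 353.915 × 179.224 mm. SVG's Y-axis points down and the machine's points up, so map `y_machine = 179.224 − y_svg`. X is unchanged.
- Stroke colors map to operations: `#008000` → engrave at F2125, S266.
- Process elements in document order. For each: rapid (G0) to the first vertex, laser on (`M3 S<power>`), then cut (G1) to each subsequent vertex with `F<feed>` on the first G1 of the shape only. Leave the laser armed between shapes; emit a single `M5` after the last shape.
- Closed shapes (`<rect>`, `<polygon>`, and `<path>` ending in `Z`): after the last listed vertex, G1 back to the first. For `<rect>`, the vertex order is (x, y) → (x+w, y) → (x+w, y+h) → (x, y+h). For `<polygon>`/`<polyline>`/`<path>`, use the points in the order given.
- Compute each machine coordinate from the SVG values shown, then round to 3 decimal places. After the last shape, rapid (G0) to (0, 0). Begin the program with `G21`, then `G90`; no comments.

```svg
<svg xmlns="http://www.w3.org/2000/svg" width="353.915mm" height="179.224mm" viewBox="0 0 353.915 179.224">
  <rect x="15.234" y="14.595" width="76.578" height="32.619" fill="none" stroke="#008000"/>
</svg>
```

G21
G90
G0 X15.234 Y164.629
M3 S266
G1 X91.812 Y164.629 F2125
G1 X91.812 Y132.010
G1 X15.234 Y132.010
G1 X15.234 Y164.629
M5
G0 X0.000 Y0.000

Since the viewBox matches the mm dimensions, user units are millimetres directly. The only transform is the Y-flip y_m = 179.224 − y_svg.

Shape 1 is a rectangle drawn with `<rect>`. Its stroke #008000 means engrave at S266, F2125. After flipping Y the toolpath is (15.234,164.629) → (91.812,164.629) → (91.812,132.010) → (15.234,132.010) → (15.234,164.629), returning to the start.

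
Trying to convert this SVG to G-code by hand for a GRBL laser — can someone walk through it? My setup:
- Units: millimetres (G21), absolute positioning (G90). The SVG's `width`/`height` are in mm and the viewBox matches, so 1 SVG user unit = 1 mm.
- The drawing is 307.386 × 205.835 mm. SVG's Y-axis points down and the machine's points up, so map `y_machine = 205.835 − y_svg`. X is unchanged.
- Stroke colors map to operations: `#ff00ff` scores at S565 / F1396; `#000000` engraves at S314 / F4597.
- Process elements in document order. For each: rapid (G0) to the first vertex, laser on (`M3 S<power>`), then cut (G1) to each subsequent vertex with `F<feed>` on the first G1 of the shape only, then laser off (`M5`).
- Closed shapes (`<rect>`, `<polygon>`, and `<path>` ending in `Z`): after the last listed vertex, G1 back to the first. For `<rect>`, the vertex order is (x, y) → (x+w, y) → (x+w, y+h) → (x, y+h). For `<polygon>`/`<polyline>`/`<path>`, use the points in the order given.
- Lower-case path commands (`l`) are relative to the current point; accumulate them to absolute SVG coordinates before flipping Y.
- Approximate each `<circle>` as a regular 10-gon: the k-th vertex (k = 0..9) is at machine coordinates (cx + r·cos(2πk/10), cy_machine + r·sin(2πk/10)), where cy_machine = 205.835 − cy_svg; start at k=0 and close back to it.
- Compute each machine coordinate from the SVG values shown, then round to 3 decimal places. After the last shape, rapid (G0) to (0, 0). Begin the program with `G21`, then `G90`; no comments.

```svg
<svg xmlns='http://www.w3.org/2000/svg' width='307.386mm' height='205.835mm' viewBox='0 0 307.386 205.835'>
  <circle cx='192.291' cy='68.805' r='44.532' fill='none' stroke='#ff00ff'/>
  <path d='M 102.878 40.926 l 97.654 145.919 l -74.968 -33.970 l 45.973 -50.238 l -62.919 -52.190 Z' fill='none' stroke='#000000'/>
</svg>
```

Since the viewBox matches the mm dimensions, user units are millimetres directly. The only transform is the Y-flip y_m = 205.835 − y_svg.

Shape 1 is a circle drawn with `<circle>`. Its stroke #ff00ff means score at S565, F1396. After flipping Y the toolpath is (236.823,137.030) → (228.318,163.205) → (206.052,179.382) → (178.530,179.382) → (156.264,163.205) → (147.759,137.030) → (156.264,110.855) → (178.530,94.678) → (206.052,94.678) → (228.318,110.855) → (236.823,137.030), returning to the start.

Shape 2 is a closed polygon drawn with `<path>`. Its stroke #000000 means engrave at S314, F4597. After flipping Y the toolpath is (102.878,164.909) → (200.532,18.990) → (125.564,52.960) → (171.537,103.198) → (108.618,155.388) → (102.878,164.909), returning to the start.

G21
G90
G0 X236.823 Y137.030
M3 S565
G1 X228.318 Y163.205 F1396
G1 X206.052 Y179.382
G1 X178.530 Y179.382
G1 X156.264 Y163.205
G1 X147.759 Y137.030
G1 X156.264 Y110.855
G1 X178.530 Y94.678
G1 X206.052 Y94.678
G1 X228.318 Y110.855
G1 X236.823 Y137.030
M5
G0 X102.878 Y164.909
M3 S314
G1 X200.532 Y18.990 F4597
G1 X125.564 Y52.960
G1 X171.537 Y103.198
G1 X108.618 Y155.388
G1 X102.878 Y164.909
M5
G0 X0.000 Y0.000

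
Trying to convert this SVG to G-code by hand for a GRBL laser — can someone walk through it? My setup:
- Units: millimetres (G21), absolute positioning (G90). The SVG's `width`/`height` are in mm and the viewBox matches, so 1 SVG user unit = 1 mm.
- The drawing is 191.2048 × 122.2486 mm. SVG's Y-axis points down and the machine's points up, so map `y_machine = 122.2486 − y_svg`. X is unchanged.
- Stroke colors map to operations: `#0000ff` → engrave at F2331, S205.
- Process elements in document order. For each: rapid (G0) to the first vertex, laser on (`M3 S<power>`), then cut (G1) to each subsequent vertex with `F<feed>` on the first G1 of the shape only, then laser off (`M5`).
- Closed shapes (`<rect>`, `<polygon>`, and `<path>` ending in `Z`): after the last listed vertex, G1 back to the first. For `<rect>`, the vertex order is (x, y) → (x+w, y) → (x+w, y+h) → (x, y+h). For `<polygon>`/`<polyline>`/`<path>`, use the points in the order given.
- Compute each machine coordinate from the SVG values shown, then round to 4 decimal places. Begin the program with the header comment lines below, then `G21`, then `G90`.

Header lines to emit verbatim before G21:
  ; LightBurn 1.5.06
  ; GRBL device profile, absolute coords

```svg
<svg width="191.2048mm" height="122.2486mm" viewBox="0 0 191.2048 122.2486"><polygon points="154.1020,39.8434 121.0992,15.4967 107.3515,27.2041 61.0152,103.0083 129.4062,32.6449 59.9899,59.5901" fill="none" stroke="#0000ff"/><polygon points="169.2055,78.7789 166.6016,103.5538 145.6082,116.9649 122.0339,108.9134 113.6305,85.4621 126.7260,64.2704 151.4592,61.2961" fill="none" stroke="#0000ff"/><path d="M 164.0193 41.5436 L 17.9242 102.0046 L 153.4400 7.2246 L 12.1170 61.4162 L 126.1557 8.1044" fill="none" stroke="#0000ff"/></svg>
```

Since the viewBox matches the mm dimensions, user units are millimetres directly. The only transform is the Y-flip y_m = 122.2486 − y_svg.

Shape 1 is a closed polygon drawn with `<polygon>`. Its stroke #0000ff means engrave at S205, F2331. After flipping Y the toolpath is (154.1020,82.4052) → (121.0992,106.7519) → (107.3515,95.0445) → (61.0152,19.2403) → (129.4062,89.6037) → (59.9899,62.6585) → (154.1020,82.4052), returning to the start.

Shape 2 is a regular polygon drawn with `<polygon>`. Its stroke #0000ff means engrave at S205, F2331. After flipping Y the toolpath is (169.2055,43.4697) → (166.6016,18.6948) → (145.6082,5.2837) → (122.0339,13.3352) → (113.6305,36.7865) → (126.7260,57.9782) → (151.4592,60.9525) → (169.2055,43.4697), returning to the start.

Shape 3 is a open polyline drawn with `<path>`. Its stroke #0000ff means engrave at S205, F2331. After flipping Y the toolpath is (164.0193,80.7050) → (17.9242,20.2440) → (153.4400,115.0240) → (12.1170,60.8324) → (126.1557,114.1442).

; LightBurn 1.5.06
; GRBL device profile, absolute coords
G21
G90
G0 X154.1020 Y82.4052
M3 S205
G1 X121.0992 Y106.7519 F2331
G1 X107.3515 Y95.0445
G1 X61.0152 Y19.2403
G1 X129.4062 Y89.6037
G1 X59.9899 Y62.6585
G1 X154.1020 Y82.4052
M5
G0 X169.2055 Y43.4697
M3 S205
G1 X166.6016 Y18.6948 F2331
G1 X145.6082 Y5.2837
G1 X122.0339 Y13.3352
G1 X113.6305 Y36.7865
G1 X126.7260 Y57.9782
G1 X151.4592 Y60.9525
G1 X169.2055 Y43.4697
M5
G0 X164.0193 Y80.7050
M3 S205
G1 X17.9242 Y20.2440 F2331
G1 X153.4400 Y115.0240
G1 X12.1170 Y60.8324
G1 X126.1557 Y114.1442
M5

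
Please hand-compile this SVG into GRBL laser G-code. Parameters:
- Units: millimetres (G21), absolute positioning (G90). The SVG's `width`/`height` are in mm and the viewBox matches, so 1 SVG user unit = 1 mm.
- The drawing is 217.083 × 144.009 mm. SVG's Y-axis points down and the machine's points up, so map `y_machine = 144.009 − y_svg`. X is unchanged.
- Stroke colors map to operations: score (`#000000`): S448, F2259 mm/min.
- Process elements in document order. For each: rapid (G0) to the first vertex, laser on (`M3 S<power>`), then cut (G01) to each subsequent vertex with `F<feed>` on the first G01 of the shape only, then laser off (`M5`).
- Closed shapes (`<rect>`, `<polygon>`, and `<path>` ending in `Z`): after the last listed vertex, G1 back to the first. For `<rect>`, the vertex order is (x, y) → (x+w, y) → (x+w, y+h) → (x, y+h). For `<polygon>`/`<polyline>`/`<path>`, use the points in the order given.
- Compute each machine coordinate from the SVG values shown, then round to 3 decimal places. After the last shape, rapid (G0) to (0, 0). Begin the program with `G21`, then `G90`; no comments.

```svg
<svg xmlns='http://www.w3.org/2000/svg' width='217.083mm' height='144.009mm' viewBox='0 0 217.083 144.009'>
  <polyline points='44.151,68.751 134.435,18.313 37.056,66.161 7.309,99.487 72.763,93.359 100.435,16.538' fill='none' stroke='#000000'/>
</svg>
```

1 u = 1 mm; y_m = 144.009 − y.

[1] `<polyline>` open polyline, #000000→score S448 F2259: (44.151,75.258) → (134.435,125.696) → (37.056,77.848) → (7.309,44.522) → (72.763,50.650) → (100.435,127.471)

G21
G90
G0 X44.151 Y75.258
M3 S448
G01 X134.435 Y125.696 F2259
G01 X37.056 Y77.848
G01 X7.309 Y44.522
G01 X72.763 Y50.650
G01 X100.435 Y127.471
M5
G0 X0.000 Y0.000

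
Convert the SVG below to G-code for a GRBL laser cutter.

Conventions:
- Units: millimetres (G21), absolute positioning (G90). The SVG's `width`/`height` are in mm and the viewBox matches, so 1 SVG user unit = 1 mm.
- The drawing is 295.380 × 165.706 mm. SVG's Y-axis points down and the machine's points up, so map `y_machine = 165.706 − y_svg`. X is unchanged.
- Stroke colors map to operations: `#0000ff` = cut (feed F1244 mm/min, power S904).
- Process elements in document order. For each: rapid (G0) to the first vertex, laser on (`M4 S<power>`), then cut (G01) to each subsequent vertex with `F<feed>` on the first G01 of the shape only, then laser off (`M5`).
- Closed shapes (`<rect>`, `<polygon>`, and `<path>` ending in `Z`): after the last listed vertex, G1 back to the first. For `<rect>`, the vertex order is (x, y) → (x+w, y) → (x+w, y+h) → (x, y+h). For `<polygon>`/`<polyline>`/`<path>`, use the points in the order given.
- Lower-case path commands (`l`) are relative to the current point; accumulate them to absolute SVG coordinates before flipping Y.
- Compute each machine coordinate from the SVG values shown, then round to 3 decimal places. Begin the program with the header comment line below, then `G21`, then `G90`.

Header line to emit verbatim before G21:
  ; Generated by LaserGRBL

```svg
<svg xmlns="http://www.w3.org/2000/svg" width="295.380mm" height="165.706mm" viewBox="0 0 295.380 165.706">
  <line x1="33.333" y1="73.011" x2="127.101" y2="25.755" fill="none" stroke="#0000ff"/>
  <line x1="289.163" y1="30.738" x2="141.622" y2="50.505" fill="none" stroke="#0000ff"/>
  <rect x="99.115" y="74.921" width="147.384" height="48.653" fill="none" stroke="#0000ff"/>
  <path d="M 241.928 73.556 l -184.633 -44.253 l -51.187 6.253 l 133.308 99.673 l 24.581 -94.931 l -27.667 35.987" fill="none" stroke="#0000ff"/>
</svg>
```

Since the viewBox matches the mm dimensions, user units are millimetres directly. The only transform is the Y-flip y_m = 165.706 − y_svg.

Shape 1 is a line segment drawn with `<line>`. Its stroke #0000ff means cut at S904, F1244. After flipping Y the toolpath is (33.333,92.695) → (127.101,139.951).

Shape 2 is a line segment drawn with `<line>`. Its stroke #0000ff means cut at S904, F1244. After flipping Y the toolpath is (289.163,134.968) → (141.622,115.201).

Shape 3 is a rectangle drawn with `<rect>`. Its stroke #0000ff means cut at S904, F1244. After flipping Y the toolpath is (99.115,90.785) → (246.499,90.785) → (246.499,42.132) → (99.115,42.132) → (99.115,90.785), returning to the start.

Shape 4 is a open polyline drawn with `<path>`. Its stroke #0000ff means cut at S904, F1244. After flipping Y the toolpath is (241.928,92.150) → (57.295,136.403) → (6.108,130.150) → (139.416,30.477) → (163.997,125.408) → (136.330,89.421).

; Generated by LaserGRBL
G21
G90
G0 X33.333 Y92.695
M4 S904
G01 X127.101 Y139.951 F1244
M5
G0 X289.163 Y134.968
M4 S904
G01 X141.622 Y115.201 F1244
M5
G0 X99.115 Y90.785
M4 S904
G01 X246.499 Y90.785 F1244
G01 X246.499 Y42.132
G01 X99.115 Y42.132
G01 X99.115 Y90.785
M5
G0 X241.928 Y92.150
M4 S904
G01 X57.295 Y136.403 F1244
G01 X6.108 Y130.150
G01 X139.416 Y30.477
G01 X163.997 Y125.408
G01 X136.330 Y89.421
M5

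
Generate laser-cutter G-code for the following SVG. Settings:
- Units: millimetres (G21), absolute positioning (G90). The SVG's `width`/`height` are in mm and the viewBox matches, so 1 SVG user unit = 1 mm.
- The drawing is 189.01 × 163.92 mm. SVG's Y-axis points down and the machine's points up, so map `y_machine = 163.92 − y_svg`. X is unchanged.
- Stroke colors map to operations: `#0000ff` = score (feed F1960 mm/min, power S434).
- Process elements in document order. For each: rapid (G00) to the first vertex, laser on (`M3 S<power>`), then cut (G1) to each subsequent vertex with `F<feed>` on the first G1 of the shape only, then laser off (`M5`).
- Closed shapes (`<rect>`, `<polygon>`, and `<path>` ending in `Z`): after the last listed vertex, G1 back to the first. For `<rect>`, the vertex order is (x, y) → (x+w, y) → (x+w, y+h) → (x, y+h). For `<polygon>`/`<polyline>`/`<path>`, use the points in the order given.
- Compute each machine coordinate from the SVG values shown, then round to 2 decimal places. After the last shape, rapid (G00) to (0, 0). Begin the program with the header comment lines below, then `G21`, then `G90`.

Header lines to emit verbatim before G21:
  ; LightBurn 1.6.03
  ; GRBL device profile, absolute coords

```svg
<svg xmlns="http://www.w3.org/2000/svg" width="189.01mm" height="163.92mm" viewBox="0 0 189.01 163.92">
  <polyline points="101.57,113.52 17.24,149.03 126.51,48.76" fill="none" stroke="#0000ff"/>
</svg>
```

Since the viewBox matches the mm dimensions, user units are millimetres directly. The only transform is the Y-flip y_m = 163.92 − y_svg.

Shape 1 is a open polyline drawn with `<polyline>`. Its stroke #0000ff means score at S434, F1960. After flipping Y the toolpath is (101.57,50.40) → (17.24,14.89) → (126.51,115.16).

; LightBurn 1.6.03
; GRBL device profile, absolute coords
G21
G90
G00 X101.57 Y50.40
M3 S434
G1 X17.24 Y14.89 F1960
G1 X126.51 Y115.16
M5
G00 X0.00 Y0.00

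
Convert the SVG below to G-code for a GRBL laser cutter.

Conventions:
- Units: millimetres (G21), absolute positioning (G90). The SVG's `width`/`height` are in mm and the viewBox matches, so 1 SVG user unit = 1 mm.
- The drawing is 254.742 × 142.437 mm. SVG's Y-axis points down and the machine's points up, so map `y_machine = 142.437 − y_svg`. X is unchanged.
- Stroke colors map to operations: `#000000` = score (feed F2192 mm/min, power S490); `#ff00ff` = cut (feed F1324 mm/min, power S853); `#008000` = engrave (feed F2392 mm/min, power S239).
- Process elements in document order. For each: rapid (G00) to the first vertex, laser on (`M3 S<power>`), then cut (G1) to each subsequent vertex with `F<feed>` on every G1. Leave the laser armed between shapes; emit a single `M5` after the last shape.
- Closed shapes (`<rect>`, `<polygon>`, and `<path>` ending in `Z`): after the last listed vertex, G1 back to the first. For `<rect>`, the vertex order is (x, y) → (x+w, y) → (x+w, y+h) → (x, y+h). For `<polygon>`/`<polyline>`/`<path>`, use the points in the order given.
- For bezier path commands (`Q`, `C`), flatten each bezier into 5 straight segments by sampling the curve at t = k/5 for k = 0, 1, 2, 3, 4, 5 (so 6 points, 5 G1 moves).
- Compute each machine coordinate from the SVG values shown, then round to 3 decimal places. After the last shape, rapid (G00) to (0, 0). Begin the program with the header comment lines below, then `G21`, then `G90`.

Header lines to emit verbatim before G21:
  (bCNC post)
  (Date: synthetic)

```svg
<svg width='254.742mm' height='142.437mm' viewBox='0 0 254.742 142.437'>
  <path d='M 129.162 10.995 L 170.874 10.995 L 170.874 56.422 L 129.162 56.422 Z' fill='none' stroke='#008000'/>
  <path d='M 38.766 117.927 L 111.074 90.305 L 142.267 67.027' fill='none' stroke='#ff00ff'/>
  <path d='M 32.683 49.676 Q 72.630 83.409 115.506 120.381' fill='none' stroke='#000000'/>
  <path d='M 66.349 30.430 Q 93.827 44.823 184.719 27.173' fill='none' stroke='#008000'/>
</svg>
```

(bCNC post)
(Date: synthetic)
G21
G90
G00 X129.162 Y131.442
M3 S239
G1 X170.874 Y131.442 F2392
G1 X170.874 Y86.015 F2392
G1 X129.162 Y86.015 F2392
G1 X129.162 Y131.442 F2392
G00 X38.766 Y24.510
M3 S853
G1 X111.074 Y52.132 F1324
G1 X142.267 Y75.410 F1324
G00 X32.683 Y92.761
M3 S490
G1 X48.779 Y79.138 F2192
G1 X65.109 Y65.256 F2192
G1 X81.674 Y51.115 F2192
G1 X98.473 Y36.715 F2192
G1 X115.506 Y22.056 F2192
G00 X66.349 Y112.007
M3 S239
G1 X79.877 Y107.532 F2392
G1 X98.478 Y105.619 F2392
G1 X122.152 Y106.271 F2392
G1 X150.899 Y109.486 F2392
G1 X184.719 Y115.264 F2392
M5
G00 X0.000 Y0.000

viewBox `0 0 254.742 142.437` with mm width/height → 1 unit = 1 mm. Flip: y_m = 142.437 − y_svg.

**Shape 1** — `<path>` rectangle, stroke `#008000` → engrave (S239, F2392). Machine vertices: (129.162,131.442) → (170.874,131.442) → (170.874,86.015) → (129.162,86.015) → (129.162,131.442). Closed: final G1 returns to the first vertex.

**Shape 2** — `<path>` open polyline, stroke `#ff00ff` → cut (S853, F1324). Machine vertices: (38.766,24.510) → (111.074,52.132) → (142.267,75.410). Open path.

**Shape 3** — `<path>` quadratic bezier, stroke `#000000` → score (S490, F2192). Control points (SVG): P0=(32.683,49.676), P1=(72.630,83.409), P2=(115.506,120.381); sampled at t=k/5. Machine vertices: (32.683,92.761) → (48.779,79.138) → (65.109,65.256) → (81.674,51.115) → (98.473,36.715) → (115.506,22.056). Open path.

**Shape 4** — `<path>` quadratic bezier, stroke `#008000` → engrave (S239, F2392). Control points (SVG): P0=(66.349,30.430), P1=(93.827,44.823), P2=(184.719,27.173); sampled at t=k/5. Machine vertices: (66.349,112.007) → (79.877,107.532) → (98.478,105.619) → (122.152,106.271) → (150.899,109.486) → (184.719,115.264). Open path.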